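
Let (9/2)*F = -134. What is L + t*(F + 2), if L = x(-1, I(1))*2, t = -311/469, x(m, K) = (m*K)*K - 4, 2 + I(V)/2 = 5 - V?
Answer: -91090/4221 ≈ -21.580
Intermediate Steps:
I(V) = 6 - 2*V (I(V) = -4 + 2*(5 - V) = -4 + (10 - 2*V) = 6 - 2*V)
F = -268/9 (F = (2/9)*(-134) = -268/9 ≈ -29.778)
x(m, K) = -4 + m*K² (x(m, K) = (K*m)*K - 4 = m*K² - 4 = -4 + m*K²)
t = -311/469 (t = -311*1/469 = -311/469 ≈ -0.66311)
L = -40 (L = (-4 - (6 - 2*1)²)*2 = (-4 - (6 - 2)²)*2 = (-4 - 1*4²)*2 = (-4 - 1*16)*2 = (-4 - 16)*2 = -20*2 = -40)
L + t*(F + 2) = -40 - 311*(-268/9 + 2)/469 = -40 - 311/469*(-250/9) = -40 + 77750/4221 = -91090/4221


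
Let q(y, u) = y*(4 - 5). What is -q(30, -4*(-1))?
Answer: 30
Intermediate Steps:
q(y, u) = -y (q(y, u) = y*(-1) = -y)
-q(30, -4*(-1)) = -(-1)*30 = -1*(-30) = 30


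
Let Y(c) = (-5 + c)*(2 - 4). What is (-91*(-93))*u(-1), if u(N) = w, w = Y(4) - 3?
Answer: -8463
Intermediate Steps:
Y(c) = 10 - 2*c (Y(c) = (-5 + c)*(-2) = 10 - 2*c)
w = -1 (w = (10 - 2*4) - 3 = (10 - 8) - 3 = 2 - 3 = -1)
u(N) = -1
(-91*(-93))*u(-1) = -91*(-93)*(-1) = 8463*(-1) = -8463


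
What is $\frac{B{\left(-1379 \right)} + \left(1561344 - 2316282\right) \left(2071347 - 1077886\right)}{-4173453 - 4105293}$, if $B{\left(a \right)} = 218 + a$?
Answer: $\frac{250000487193}{2759582} \approx 90594.0$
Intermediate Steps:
$\frac{B{\left(-1379 \right)} + \left(1561344 - 2316282\right) \left(2071347 - 1077886\right)}{-4173453 - 4105293} = \frac{\left(218 - 1379\right) + \left(1561344 - 2316282\right) \left(2071347 - 1077886\right)}{-4173453 - 4105293} = \frac{-1161 - 750001460418}{-8278746} = \left(-1161 - 750001460418\right) \left(- \frac{1}{8278746}\right) = \left(-750001461579\right) \left(- \frac{1}{8278746}\right) = \frac{250000487193}{2759582}$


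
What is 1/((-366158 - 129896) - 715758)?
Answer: -1/1211812 ≈ -8.2521e-7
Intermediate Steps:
1/((-366158 - 129896) - 715758) = 1/(-496054 - 715758) = 1/(-1211812) = -1/1211812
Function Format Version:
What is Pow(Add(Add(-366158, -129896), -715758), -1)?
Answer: Rational(-1, 1211812) ≈ -8.2521e-7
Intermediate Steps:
Pow(Add(Add(-366158, -129896), -715758), -1) = Pow(Add(-496054, -715758), -1) = Pow(-1211812, -1) = Rational(-1, 1211812)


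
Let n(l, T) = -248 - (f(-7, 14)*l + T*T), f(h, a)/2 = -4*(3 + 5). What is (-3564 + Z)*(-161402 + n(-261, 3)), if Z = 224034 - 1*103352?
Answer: -20889517834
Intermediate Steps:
Z = 120682 (Z = 224034 - 103352 = 120682)
f(h, a) = -64 (f(h, a) = 2*(-4*(3 + 5)) = 2*(-4*8) = 2*(-32) = -64)
n(l, T) = -248 - T² + 64*l (n(l, T) = -248 - (-64*l + T*T) = -248 - (-64*l + T²) = -248 - (T² - 64*l) = -248 + (-T² + 64*l) = -248 - T² + 64*l)
(-3564 + Z)*(-161402 + n(-261, 3)) = (-3564 + 120682)*(-161402 + (-248 - 1*3² + 64*(-261))) = 117118*(-161402 + (-248 - 1*9 - 16704)) = 117118*(-161402 + (-248 - 9 - 16704)) = 117118*(-161402 - 16961) = 117118*(-178363) = -20889517834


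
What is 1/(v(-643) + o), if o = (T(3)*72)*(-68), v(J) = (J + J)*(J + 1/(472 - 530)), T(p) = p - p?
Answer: 29/23980685 ≈ 1.2093e-6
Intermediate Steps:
T(p) = 0
v(J) = 2*J*(-1/58 + J) (v(J) = (2*J)*(J + 1/(-58)) = (2*J)*(J - 1/58) = (2*J)*(-1/58 + J) = 2*J*(-1/58 + J))
o = 0 (o = (0*72)*(-68) = 0*(-68) = 0)
1/(v(-643) + o) = 1/((1/29)*(-643)*(-1 + 58*(-643)) + 0) = 1/((1/29)*(-643)*(-1 - 37294) + 0) = 1/((1/29)*(-643)*(-37295) + 0) = 1/(23980685/29 + 0) = 1/(23980685/29) = 29/23980685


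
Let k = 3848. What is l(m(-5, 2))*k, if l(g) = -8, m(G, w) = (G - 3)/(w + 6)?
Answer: -30784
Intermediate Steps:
m(G, w) = (-3 + G)/(6 + w)
l(m(-5, 2))*k = -8*3848 = -30784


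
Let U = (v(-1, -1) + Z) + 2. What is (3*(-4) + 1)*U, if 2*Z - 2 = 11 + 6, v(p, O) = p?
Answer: -231/2 ≈ -115.50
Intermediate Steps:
Z = 19/2 (Z = 1 + (11 + 6)/2 = 1 + (1/2)*17 = 1 + 17/2 = 19/2 ≈ 9.5000)
U = 21/2 (U = (-1 + 19/2) + 2 = 17/2 + 2 = 21/2 ≈ 10.500)
(3*(-4) + 1)*U = (3*(-4) + 1)*(21/2) = (-12 + 1)*(21/2) = -11*21/2 = -231/2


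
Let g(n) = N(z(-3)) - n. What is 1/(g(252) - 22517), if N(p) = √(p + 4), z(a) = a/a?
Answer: -22769/518427356 - √5/518427356 ≈ -4.3924e-5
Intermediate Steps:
z(a) = 1
N(p) = √(4 + p)
g(n) = √5 - n (g(n) = √(4 + 1) - n = √5 - n)
1/(g(252) - 22517) = 1/((√5 - 1*252) - 22517) = 1/((√5 - 252) - 22517) = 1/((-252 + √5) - 22517) = 1/(-22769 + √5)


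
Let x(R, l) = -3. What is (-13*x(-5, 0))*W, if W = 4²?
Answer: 624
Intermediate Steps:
W = 16
(-13*x(-5, 0))*W = -13*(-3)*16 = 39*16 = 624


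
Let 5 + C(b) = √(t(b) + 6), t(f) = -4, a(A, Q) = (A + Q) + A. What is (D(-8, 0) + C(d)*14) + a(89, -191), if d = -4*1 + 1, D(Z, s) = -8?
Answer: -91 + 14*√2 ≈ -71.201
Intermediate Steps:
a(A, Q) = Q + 2*A
d = -3 (d = -4 + 1 = -3)
C(b) = -5 + √2 (C(b) = -5 + √(-4 + 6) = -5 + √2)
(D(-8, 0) + C(d)*14) + a(89, -191) = (-8 + (-5 + √2)*14) + (-191 + 2*89) = (-8 + (-70 + 14*√2)) + (-191 + 178) = (-78 + 14*√2) - 13 = -91 + 14*√2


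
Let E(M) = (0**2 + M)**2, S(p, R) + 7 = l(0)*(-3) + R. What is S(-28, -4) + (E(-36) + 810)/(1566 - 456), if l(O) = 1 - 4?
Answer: -19/185 ≈ -0.10270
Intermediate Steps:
l(O) = -3
S(p, R) = 2 + R (S(p, R) = -7 + (-3*(-3) + R) = -7 + (9 + R) = 2 + R)
E(M) = M**2 (E(M) = (0 + M)**2 = M**2)
S(-28, -4) + (E(-36) + 810)/(1566 - 456) = (2 - 4) + ((-36)**2 + 810)/(1566 - 456) = -2 + (1296 + 810)/1110 = -2 + 2106*(1/1110) = -2 + 351/185 = -19/185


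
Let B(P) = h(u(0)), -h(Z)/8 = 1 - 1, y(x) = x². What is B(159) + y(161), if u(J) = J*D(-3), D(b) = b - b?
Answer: 25921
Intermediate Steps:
D(b) = 0
u(J) = 0 (u(J) = J*0 = 0)
h(Z) = 0 (h(Z) = -8*(1 - 1) = -8*0 = 0)
B(P) = 0
B(159) + y(161) = 0 + 161² = 0 + 25921 = 25921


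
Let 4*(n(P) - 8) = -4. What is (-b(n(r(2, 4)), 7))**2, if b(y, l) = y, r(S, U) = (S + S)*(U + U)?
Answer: 49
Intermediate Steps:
r(S, U) = 4*S*U (r(S, U) = (2*S)*(2*U) = 4*S*U)
n(P) = 7 (n(P) = 8 + (1/4)*(-4) = 8 - 1 = 7)
(-b(n(r(2, 4)), 7))**2 = (-1*7)**2 = (-7)**2 = 49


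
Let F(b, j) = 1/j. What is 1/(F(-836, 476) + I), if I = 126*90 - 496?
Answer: 476/5161745 ≈ 9.2217e-5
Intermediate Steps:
I = 10844 (I = 11340 - 496 = 10844)
1/(F(-836, 476) + I) = 1/(1/476 + 10844) = 1/(5161745/476) = 476/5161745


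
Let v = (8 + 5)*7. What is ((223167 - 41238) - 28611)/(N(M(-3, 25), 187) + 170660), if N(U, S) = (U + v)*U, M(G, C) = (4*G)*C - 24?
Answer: 76659/123076 ≈ 0.62286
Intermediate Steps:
v = 91 (v = 13*7 = 91)
M(G, C) = -24 + 4*C*G (M(G, C) = 4*C*G - 24 = -24 + 4*C*G)
N(U, S) = U*(91 + U) (N(U, S) = (U + 91)*U = (91 + U)*U = U*(91 + U))
((223167 - 41238) - 28611)/(N(M(-3, 25), 187) + 170660) = ((223167 - 41238) - 28611)/((-24 + 4*25*(-3))*(91 + (-24 + 4*25*(-3))) + 170660) = (181929 - 28611)/((-24 - 300)*(91 + (-24 - 300)) + 170660) = 153318/(-324*(91 - 324) + 170660) = 153318/(-324*(-233) + 170660) = 153318/(75492 + 170660) = 153318/246152 = 153318*(1/246152) = 76659/123076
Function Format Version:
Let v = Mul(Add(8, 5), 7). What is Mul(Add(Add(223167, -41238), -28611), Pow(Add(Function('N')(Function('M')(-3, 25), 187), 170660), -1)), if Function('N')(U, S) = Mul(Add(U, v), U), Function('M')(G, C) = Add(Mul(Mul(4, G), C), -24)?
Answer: Rational(76659, 123076) ≈ 0.62286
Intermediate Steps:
v = 91 (v = Mul(13, 7) = 91)
Function('M')(G, C) = Add(-24, Mul(4, C, G)) (Function('M')(G, C) = Add(Mul(4, C, G), -24) = Add(-24, Mul(4, C, G)))
Function('N')(U, S) = Mul(U, Add(91, U)) (Function('N')(U, S) = Mul(Add(U, 91), U) = Mul(Add(91, U), U) = Mul(U, Add(91, U)))
Mul(Add(Add(223167, -41238), -28611), Pow(Add(Function('N')(Function('M')(-3, 25), 187), 170660), -1)) = Mul(Add(Add(223167, -41238), -28611), Pow(Add(Mul(Add(-24, Mul(4, 25, -3)), Add(91, Add(-24, Mul(4, 25, -3)))), 170660), -1)) = Mul(Add(181929, -28611), Pow(Add(Mul(Add(-24, -300), Add(91, Add(-24, -300))), 170660), -1)) = Mul(153318, Pow(Add(Mul(-324, Add(91, -324)), 170660), -1)) = Mul(153318, Pow(Add(Mul(-324, -233), 170660), -1)) = Mul(153318, Pow(Add(75492, 170660), -1)) = Mul(153318, Pow(246152, -1)) = Mul(153318, Rational(1, 246152)) = Rational(76659, 123076)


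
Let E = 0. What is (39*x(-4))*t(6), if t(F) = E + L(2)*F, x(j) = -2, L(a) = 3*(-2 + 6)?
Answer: -5616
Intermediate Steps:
L(a) = 12 (L(a) = 3*4 = 12)
t(F) = 12*F (t(F) = 0 + 12*F = 12*F)
(39*x(-4))*t(6) = (39*(-2))*(12*6) = -78*72 = -5616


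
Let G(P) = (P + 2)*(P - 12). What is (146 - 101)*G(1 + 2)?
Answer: -2025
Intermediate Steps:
G(P) = (-12 + P)*(2 + P) (G(P) = (2 + P)*(-12 + P) = (-12 + P)*(2 + P))
(146 - 101)*G(1 + 2) = (146 - 101)*(-24 + (1 + 2)² - 10*(1 + 2)) = 45*(-24 + 3² - 10*3) = 45*(-24 + 9 - 30) = 45*(-45) = -2025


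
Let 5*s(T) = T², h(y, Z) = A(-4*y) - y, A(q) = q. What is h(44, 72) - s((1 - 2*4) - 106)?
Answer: -13869/5 ≈ -2773.8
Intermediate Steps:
h(y, Z) = -5*y (h(y, Z) = -4*y - y = -5*y)
s(T) = T²/5
h(44, 72) - s((1 - 2*4) - 106) = -5*44 - ((1 - 2*4) - 106)²/5 = -220 - ((1 - 8) - 106)²/5 = -220 - (-7 - 106)²/5 = -220 - (-113)²/5 = -220 - 12769/5 = -13869/5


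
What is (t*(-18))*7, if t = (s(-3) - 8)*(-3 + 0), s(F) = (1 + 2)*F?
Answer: -6426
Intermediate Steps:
s(F) = 3*F
t = 51 (t = (3*(-3) - 8)*(-3 + 0) = (-9 - 8)*(-3) = -17*(-3) = 51)
(t*(-18))*7 = (51*(-18))*7 = -918*7 = -6426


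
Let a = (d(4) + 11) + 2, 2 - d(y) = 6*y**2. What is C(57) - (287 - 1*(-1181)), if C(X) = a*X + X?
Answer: -6028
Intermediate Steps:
d(y) = 2 - 6*y**2
a = -81 (a = ((2 - 6*4**2) + 11) + 2 = ((2 - 6*16) + 11) + 2 = ((2 - 96) + 11) + 2 = (-94 + 11) + 2 = -83 + 2 = -81)
C(X) = -80*X (C(X) = -81*X + X = -80*X)
C(57) - (287 - 1*(-1181)) = -80*57 - (287 - 1*(-1181)) = -4560 - (287 + 1181) = -4560 - 1*1468 = -4560 - 1468 = -6028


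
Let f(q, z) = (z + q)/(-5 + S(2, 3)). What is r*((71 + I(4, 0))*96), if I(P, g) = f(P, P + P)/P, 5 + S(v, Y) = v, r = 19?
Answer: 128820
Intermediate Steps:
S(v, Y) = -5 + v
f(q, z) = -q/8 - z/8 (f(q, z) = (z + q)/(-5 + (-5 + 2)) = (q + z)/(-5 - 3) = (q + z)/(-8) = (q + z)*(-⅛) = -q/8 - z/8)
I(P, g) = -3/8 (I(P, g) = (-P/8 - (P + P)/8)/P = (-P/8 - P/4)/P = (-3*P/8)/P = -3/8)
r*((71 + I(4, 0))*96) = 19*((71 - 3/8)*96) = 19*((565/8)*96) = 19*6780 = 128820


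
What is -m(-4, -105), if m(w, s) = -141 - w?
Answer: 137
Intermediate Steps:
-m(-4, -105) = -(-141 - 1*(-4)) = -(-141 + 4) = -1*(-137) = 137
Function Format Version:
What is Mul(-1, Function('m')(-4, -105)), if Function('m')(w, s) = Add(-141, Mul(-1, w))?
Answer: 137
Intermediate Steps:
Mul(-1, Function('m')(-4, -105)) = Mul(-1, Add(-141, Mul(-1, -4))) = Mul(-1, Add(-141, 4)) = Mul(-1, -137) = 137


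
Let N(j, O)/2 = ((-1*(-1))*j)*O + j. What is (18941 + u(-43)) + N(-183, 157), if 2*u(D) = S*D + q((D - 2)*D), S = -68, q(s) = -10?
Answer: -37430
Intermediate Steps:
N(j, O) = 2*j + 2*O*j (N(j, O) = 2*(((-1*(-1))*j)*O + j) = 2*((1*j)*O + j) = 2*(j*O + j) = 2*(O*j + j) = 2*(j + O*j) = 2*j + 2*O*j)
u(D) = -5 - 34*D (u(D) = (-68*D - 10)/2 = (-10 - 68*D)/2 = -5 - 34*D)
(18941 + u(-43)) + N(-183, 157) = (18941 + (-5 - 34*(-43))) + 2*(-183)*(1 + 157) = (18941 + (-5 + 1462)) + 2*(-183)*158 = (18941 + 1457) - 57828 = 20398 - 57828 = -37430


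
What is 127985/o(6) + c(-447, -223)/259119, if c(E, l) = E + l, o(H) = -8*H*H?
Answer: -3684837575/8291808 ≈ -444.40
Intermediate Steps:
o(H) = -8*H**2
127985/o(6) + c(-447, -223)/259119 = 127985/((-8*6**2)) + (-447 - 223)/259119 = 127985/((-8*36)) - 670*1/259119 = 127985/(-288) - 670/259119 = 127985*(-1/288) - 670/259119 = -127985/288 - 670/259119 = -3684837575/8291808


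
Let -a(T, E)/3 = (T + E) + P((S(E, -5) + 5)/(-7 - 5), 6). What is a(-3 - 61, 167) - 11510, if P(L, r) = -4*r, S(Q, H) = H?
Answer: -11747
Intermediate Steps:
a(T, E) = 72 - 3*E - 3*T (a(T, E) = -3*((T + E) - 4*6) = -3*((E + T) - 24) = -3*(-24 + E + T) = 72 - 3*E - 3*T)
a(-3 - 61, 167) - 11510 = (72 - 3*167 - 3*(-3 - 61)) - 11510 = (72 - 501 - 3*(-64)) - 11510 = (72 - 501 + 192) - 11510 = -237 - 11510 = -11747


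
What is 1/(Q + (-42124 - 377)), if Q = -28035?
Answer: -1/70536 ≈ -1.4177e-5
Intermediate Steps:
1/(Q + (-42124 - 377)) = 1/(-28035 + (-42124 - 377)) = 1/(-28035 - 42501) = 1/(-70536) = -1/70536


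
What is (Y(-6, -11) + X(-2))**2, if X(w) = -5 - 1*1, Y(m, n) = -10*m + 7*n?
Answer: 529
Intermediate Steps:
X(w) = -6 (X(w) = -5 - 1 = -6)
(Y(-6, -11) + X(-2))**2 = ((-10*(-6) + 7*(-11)) - 6)**2 = ((60 - 77) - 6)**2 = (-17 - 6)**2 = (-23)**2 = 529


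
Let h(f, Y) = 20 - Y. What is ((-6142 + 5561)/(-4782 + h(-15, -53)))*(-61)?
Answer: -35441/4709 ≈ -7.5262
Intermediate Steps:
((-6142 + 5561)/(-4782 + h(-15, -53)))*(-61) = ((-6142 + 5561)/(-4782 + (20 - 1*(-53))))*(-61) = -581/(-4782 + (20 + 53))*(-61) = -581/(-4782 + 73)*(-61) = -581/(-4709)*(-61) = -581*(-1/4709)*(-61) = (581/4709)*(-61) = -35441/4709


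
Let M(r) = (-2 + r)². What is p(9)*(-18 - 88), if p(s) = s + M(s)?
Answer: -6148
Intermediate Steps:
p(s) = s + (-2 + s)²
p(9)*(-18 - 88) = (9 + (-2 + 9)²)*(-18 - 88) = (9 + 7²)*(-106) = (9 + 49)*(-106) = 58*(-106) = -6148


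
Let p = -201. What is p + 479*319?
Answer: 152600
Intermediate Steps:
p + 479*319 = -201 + 479*319 = -201 + 152801 = 152600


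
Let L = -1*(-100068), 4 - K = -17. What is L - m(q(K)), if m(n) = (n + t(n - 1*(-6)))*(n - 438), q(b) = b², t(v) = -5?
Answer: 98760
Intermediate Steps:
K = 21 (K = 4 - 1*(-17) = 4 + 17 = 21)
m(n) = (-438 + n)*(-5 + n) (m(n) = (n - 5)*(n - 438) = (-5 + n)*(-438 + n) = (-438 + n)*(-5 + n))
L = 100068
L - m(q(K)) = 100068 - (2190 + (21²)² - 443*21²) = 100068 - (2190 + 441² - 443*441) = 100068 - (2190 + 194481 - 195363) = 100068 - 1*1308 = 100068 - 1308 = 98760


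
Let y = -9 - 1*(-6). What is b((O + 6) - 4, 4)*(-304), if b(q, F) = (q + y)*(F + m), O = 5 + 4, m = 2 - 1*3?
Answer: -7296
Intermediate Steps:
m = -1 (m = 2 - 3 = -1)
O = 9
y = -3 (y = -9 + 6 = -3)
b(q, F) = (-1 + F)*(-3 + q) (b(q, F) = (q - 3)*(F - 1) = (-3 + q)*(-1 + F) = (-1 + F)*(-3 + q))
b((O + 6) - 4, 4)*(-304) = (3 - ((9 + 6) - 4) - 3*4 + 4*((9 + 6) - 4))*(-304) = (3 - (15 - 4) - 12 + 4*(15 - 4))*(-304) = (3 - 1*11 - 12 + 4*11)*(-304) = (3 - 11 - 12 + 44)*(-304) = 24*(-304) = -7296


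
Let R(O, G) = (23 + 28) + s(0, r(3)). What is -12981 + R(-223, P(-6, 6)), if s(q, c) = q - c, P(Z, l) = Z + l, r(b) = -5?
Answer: -12925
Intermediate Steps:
R(O, G) = 56 (R(O, G) = (23 + 28) + (0 - 1*(-5)) = 51 + (0 + 5) = 51 + 5 = 56)
-12981 + R(-223, P(-6, 6)) = -12981 + 56 = -12925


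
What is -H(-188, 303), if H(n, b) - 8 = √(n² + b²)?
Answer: -8 - √127153 ≈ -364.58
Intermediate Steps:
H(n, b) = 8 + √(b² + n²) (H(n, b) = 8 + √(n² + b²) = 8 + √(b² + n²))
-H(-188, 303) = -(8 + √(303² + (-188)²)) = -(8 + √(91809 + 35344)) = -(8 + √127153) = -8 - √127153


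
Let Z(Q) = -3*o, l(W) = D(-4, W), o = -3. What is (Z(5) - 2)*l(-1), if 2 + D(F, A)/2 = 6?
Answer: 56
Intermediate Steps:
D(F, A) = 8 (D(F, A) = -4 + 2*6 = -4 + 12 = 8)
l(W) = 8
Z(Q) = 9 (Z(Q) = -3*(-3) = 9)
(Z(5) - 2)*l(-1) = (9 - 2)*8 = 7*8 = 56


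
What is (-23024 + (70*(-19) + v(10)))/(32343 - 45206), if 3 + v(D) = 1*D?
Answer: 24347/12863 ≈ 1.8928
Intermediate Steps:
v(D) = -3 + D (v(D) = -3 + 1*D = -3 + D)
(-23024 + (70*(-19) + v(10)))/(32343 - 45206) = (-23024 + (70*(-19) + (-3 + 10)))/(32343 - 45206) = (-23024 + (-1330 + 7))/(-12863) = (-23024 - 1323)*(-1/12863) = -24347*(-1/12863) = 24347/12863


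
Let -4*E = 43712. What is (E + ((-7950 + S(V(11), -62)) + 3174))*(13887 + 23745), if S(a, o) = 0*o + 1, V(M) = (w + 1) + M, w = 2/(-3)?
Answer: -590935296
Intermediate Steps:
w = -⅔ (w = 2*(-⅓) = -⅔ ≈ -0.66667)
E = -10928 (E = -¼*43712 = -10928)
V(M) = ⅓ + M (V(M) = (-⅔ + 1) + M = ⅓ + M)
S(a, o) = 1 (S(a, o) = 0 + 1 = 1)
(E + ((-7950 + S(V(11), -62)) + 3174))*(13887 + 23745) = (-10928 + ((-7950 + 1) + 3174))*(13887 + 23745) = (-10928 + (-7949 + 3174))*37632 = (-10928 - 4775)*37632 = -15703*37632 = -590935296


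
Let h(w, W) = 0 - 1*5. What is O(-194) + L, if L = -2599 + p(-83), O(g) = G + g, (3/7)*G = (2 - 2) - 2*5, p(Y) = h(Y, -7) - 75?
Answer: -8689/3 ≈ -2896.3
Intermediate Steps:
h(w, W) = -5 (h(w, W) = 0 - 5 = -5)
p(Y) = -80 (p(Y) = -5 - 75 = -80)
G = -70/3 (G = 7*((2 - 2) - 2*5)/3 = 7*(0 - 10)/3 = (7/3)*(-10) = -70/3 ≈ -23.333)
O(g) = -70/3 + g
L = -2679 (L = -2599 - 80 = -2679)
O(-194) + L = (-70/3 - 194) - 2679 = -652/3 - 2679 = -8689/3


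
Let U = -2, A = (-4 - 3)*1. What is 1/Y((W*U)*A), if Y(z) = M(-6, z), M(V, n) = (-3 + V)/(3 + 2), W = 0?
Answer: -5/9 ≈ -0.55556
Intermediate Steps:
A = -7 (A = -7*1 = -7)
M(V, n) = -3/5 + V/5 (M(V, n) = (-3 + V)/5 = (-3 + V)*(1/5) = -3/5 + V/5)
Y(z) = -9/5 (Y(z) = -3/5 + (1/5)*(-6) = -3/5 - 6/5 = -9/5)
1/Y((W*U)*A) = 1/(-9/5) = -5/9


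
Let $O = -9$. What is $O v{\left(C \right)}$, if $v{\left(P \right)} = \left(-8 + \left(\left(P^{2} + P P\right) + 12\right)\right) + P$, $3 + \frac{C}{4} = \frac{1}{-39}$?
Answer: $- \frac{433244}{169} \approx -2563.6$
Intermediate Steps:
$C = - \frac{472}{39}$ ($C = -12 + \frac{4}{-39} = -12 + 4 \left(- \frac{1}{39}\right) = -12 - \frac{4}{39} = - \frac{472}{39} \approx -12.103$)
$v{\left(P \right)} = 4 + P + 2 P^{2}$ ($v{\left(P \right)} = \left(-8 + \left(\left(P^{2} + P^{2}\right) + 12\right)\right) + P = \left(-8 + \left(2 P^{2} + 12\right)\right) + P = \left(-8 + \left(12 + 2 P^{2}\right)\right) + P = \left(4 + 2 P^{2}\right) + P = 4 + P + 2 P^{2}$)
$O v{\left(C \right)} = - 9 \left(4 - \frac{472}{39} + 2 \left(- \frac{472}{39}\right)^{2}\right) = - 9 \left(4 - \frac{472}{39} + 2 \cdot \frac{222784}{1521}\right) = - 9 \left(4 - \frac{472}{39} + \frac{445568}{1521}\right) = \left(-9\right) \frac{433244}{1521} = - \frac{433244}{169}$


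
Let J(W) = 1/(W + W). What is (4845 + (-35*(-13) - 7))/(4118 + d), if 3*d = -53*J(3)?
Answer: 95274/74071 ≈ 1.2863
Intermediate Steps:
J(W) = 1/(2*W)
d = -53/18 (d = (-53/(2*3))/3 = (-53*⅙)/3 = (⅓)*(-53/6) = -53/18 ≈ -2.9444)
(4845 + (-35*(-13) - 7))/(4118 + d) = (4845 + (-35*(-13) - 7))/(4118 - 53/18) = (4845 + (455 - 7))/(74071/18) = (4845 + 448)*(18/74071) = 5293*(18/74071) = 95274/74071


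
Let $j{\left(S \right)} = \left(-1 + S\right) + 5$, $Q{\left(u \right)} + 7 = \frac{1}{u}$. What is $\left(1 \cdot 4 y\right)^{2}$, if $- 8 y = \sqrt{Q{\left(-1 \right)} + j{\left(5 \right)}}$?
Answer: $\frac{1}{4} \approx 0.25$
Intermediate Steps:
$Q{\left(u \right)} = -7 + \frac{1}{u}$
$j{\left(S \right)} = 4 + S$
$y = - \frac{1}{8}$ ($y = - \frac{\sqrt{\left(-7 + \frac{1}{-1}\right) + \left(4 + 5\right)}}{8} = - \frac{\sqrt{\left(-7 - 1\right) + 9}}{8} = - \frac{\sqrt{-8 + 9}}{8} = - \frac{\sqrt{1}}{8} = \left(- \frac{1}{8}\right) 1 = - \frac{1}{8} \approx -0.125$)
$\left(1 \cdot 4 y\right)^{2} = \left(1 \cdot 4 \left(- \frac{1}{8}\right)\right)^{2} = \left(4 \left(- \frac{1}{8}\right)\right)^{2} = \left(- \frac{1}{2}\right)^{2} = \frac{1}{4}$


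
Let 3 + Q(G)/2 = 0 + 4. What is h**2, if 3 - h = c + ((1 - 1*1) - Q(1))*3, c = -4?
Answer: 169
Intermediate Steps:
Q(G) = 2 (Q(G) = -6 + 2*(0 + 4) = -6 + 2*4 = -6 + 8 = 2)
h = 13 (h = 3 - (-4 + ((1 - 1*1) - 1*2)*3) = 3 - (-4 + ((1 - 1) - 2)*3) = 3 - (-4 + (0 - 2)*3) = 3 - (-4 - 2*3) = 3 - (-4 - 6) = 3 - 1*(-10) = 3 + 10 = 13)
h**2 = 13**2 = 169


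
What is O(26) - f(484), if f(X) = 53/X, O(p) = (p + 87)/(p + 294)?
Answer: 9433/38720 ≈ 0.24362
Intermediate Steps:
O(p) = (87 + p)/(294 + p)
O(26) - f(484) = (87 + 26)/(294 + 26) - 53/484 = 113/320 - 53/484 = 9433/38720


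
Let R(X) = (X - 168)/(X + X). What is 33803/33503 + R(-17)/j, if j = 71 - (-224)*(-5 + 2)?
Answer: 684532447/684600302 ≈ 0.99990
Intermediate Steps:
R(X) = (-168 + X)/(2*X) (R(X) = (-168 + X)/((2*X)) = (-168 + X)*(1/(2*X)) = (-168 + X)/(2*X))
j = -601 (j = 71 - (-224)*(-3) = 71 - 56*12 = 71 - 672 = -601)
33803/33503 + R(-17)/j = 33803/33503 + ((½)*(-168 - 17)/(-17))/(-601) = 33803*(1/33503) + ((½)*(-1/17)*(-185))*(-1/601) = 33803/33503 + (185/34)*(-1/601) = 33803/33503 - 185/20434 = 684532447/684600302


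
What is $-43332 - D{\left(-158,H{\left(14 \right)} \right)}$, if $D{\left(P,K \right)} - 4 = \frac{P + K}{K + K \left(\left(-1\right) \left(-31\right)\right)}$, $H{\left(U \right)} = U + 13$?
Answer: $- \frac{37442173}{864} \approx -43336.0$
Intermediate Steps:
$H{\left(U \right)} = 13 + U$
$D{\left(P,K \right)} = 4 + \frac{K + P}{32 K}$ ($D{\left(P,K \right)} = 4 + \frac{P + K}{K + K \left(\left(-1\right) \left(-31\right)\right)} = 4 + \frac{K + P}{K + K 31} = 4 + \frac{K + P}{K + 31 K} = 4 + \frac{K + P}{32 K}$)
$-43332 - D{\left(-158,H{\left(14 \right)} \right)} = -43332 - \frac{-158 + 129 \left(13 + 14\right)}{32 \left(13 + 14\right)} = -43332 - \frac{-158 + 129 \cdot 27}{32 \cdot 27} = -43332 - \frac{1}{32} \cdot \frac{1}{27} \left(-158 + 3483\right) = -43332 - \frac{1}{32} \cdot \frac{1}{27} \cdot 3325 = -43332 - \frac{3325}{864} = - \frac{37442173}{864}$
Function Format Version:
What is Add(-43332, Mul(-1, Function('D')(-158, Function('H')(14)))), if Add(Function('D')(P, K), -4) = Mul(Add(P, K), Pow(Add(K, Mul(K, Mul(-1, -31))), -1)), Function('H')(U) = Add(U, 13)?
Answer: Rational(-37442173, 864) ≈ -43336.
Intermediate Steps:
Function('H')(U) = Add(13, U)
Function('D')(P, K) = Add(4, Mul(Rational(1, 32), Pow(K, -1), Add(K, P))) (Function('D')(P, K) = Add(4, Mul(Add(P, K), Pow(Add(K, Mul(K, Mul(-1, -31))), -1))) = Add(4, Mul(Add(K, P), Pow(Add(K, Mul(K, 31)), -1))) = Add(4, Mul(Add(K, P), Pow(Add(K, Mul(31, K)), -1))) = Add(4, Mul(Add(K, P), Pow(Mul(32, K), -1))) = Add(4, Mul(Add(K, P), Mul(Rational(1, 32), Pow(K, -1)))) = Add(4, Mul(Rational(1, 32), Pow(K, -1), Add(K, P))))
Add(-43332, Mul(-1, Function('D')(-158, Function('H')(14)))) = Add(-43332, Mul(-1, Mul(Rational(1, 32), Pow(Add(13, 14), -1), Add(-158, Mul(129, Add(13, 14)))))) = Add(-43332, Mul(-1, Mul(Rational(1, 32), Pow(27, -1), Add(-158, Mul(129, 27))))) = Add(-43332, Mul(-1, Mul(Rational(1, 32), Rational(1, 27), Add(-158, 3483)))) = Add(-43332, Mul(-1, Mul(Rational(1, 32), Rational(1, 27), 3325))) = Add(-43332, Mul(-1, Rational(3325, 864))) = Add(-43332, Rational(-3325, 864)) = Rational(-37442173, 864)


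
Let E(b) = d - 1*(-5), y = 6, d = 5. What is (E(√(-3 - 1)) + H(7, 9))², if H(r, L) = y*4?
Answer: 1156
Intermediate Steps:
H(r, L) = 24 (H(r, L) = 6*4 = 24)
E(b) = 10 (E(b) = 5 - 1*(-5) = 5 + 5 = 10)
(E(√(-3 - 1)) + H(7, 9))² = (10 + 24)² = 34² = 1156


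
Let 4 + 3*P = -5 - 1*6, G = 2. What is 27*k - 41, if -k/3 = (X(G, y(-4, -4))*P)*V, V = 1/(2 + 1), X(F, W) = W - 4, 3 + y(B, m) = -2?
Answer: -1256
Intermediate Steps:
y(B, m) = -5 (y(B, m) = -3 - 2 = -5)
P = -5 (P = -4/3 + (-5 - 1*6)/3 = -4/3 + (-5 - 6)/3 = -4/3 + (⅓)*(-11) = -4/3 - 11/3 = -5)
X(F, W) = -4 + W
V = ⅓ (V = 1/3 = ⅓ ≈ 0.33333)
k = -45 (k = -3*(-4 - 5)*(-5)/3 = -3*(-9*(-5))/3 = -135/3 = -3*15 = -45)
27*k - 41 = 27*(-45) - 41 = -1215 - 41 = -1256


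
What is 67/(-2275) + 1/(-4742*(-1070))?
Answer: -67990341/2308642700 ≈ -0.029450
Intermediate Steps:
67/(-2275) + 1/(-4742*(-1070)) = 67*(-1/2275) - 1/4742*(-1/1070) = -67/2275 + 1/5073940 = -67990341/2308642700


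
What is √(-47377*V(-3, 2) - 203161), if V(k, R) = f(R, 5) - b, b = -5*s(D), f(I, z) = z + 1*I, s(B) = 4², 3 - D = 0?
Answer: 4*I*√270310 ≈ 2079.7*I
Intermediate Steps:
D = 3 (D = 3 - 1*0 = 3 + 0 = 3)
s(B) = 16
f(I, z) = I + z (f(I, z) = z + I = I + z)
b = -80 (b = -5*16 = -80)
V(k, R) = 85 + R (V(k, R) = (R + 5) - 1*(-80) = (5 + R) + 80 = 85 + R)
√(-47377*V(-3, 2) - 203161) = √(-47377*(85 + 2) - 203161) = √(-47377*87 - 203161) = √(-4121799 - 203161) = √(-4324960) = 4*I*√270310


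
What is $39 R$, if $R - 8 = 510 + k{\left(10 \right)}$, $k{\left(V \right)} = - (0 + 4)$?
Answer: $20046$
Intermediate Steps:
$k{\left(V \right)} = -4$ ($k{\left(V \right)} = \left(-1\right) 4 = -4$)
$R = 514$ ($R = 8 + \left(510 - 4\right) = 8 + 506 = 514$)
$39 R = 39 \cdot 514 = 20046$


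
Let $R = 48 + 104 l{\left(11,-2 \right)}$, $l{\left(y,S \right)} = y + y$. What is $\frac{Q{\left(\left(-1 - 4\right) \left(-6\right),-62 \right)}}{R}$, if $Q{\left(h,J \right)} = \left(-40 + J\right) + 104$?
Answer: $\frac{1}{1168} \approx 0.00085616$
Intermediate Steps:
$l{\left(y,S \right)} = 2 y$
$Q{\left(h,J \right)} = 64 + J$
$R = 2336$ ($R = 48 + 104 \cdot 2 \cdot 11 = 48 + 104 \cdot 22 = 48 + 2288 = 2336$)
$\frac{Q{\left(\left(-1 - 4\right) \left(-6\right),-62 \right)}}{R} = \frac{64 - 62}{2336} = 2 \cdot \frac{1}{2336} = \frac{1}{1168}$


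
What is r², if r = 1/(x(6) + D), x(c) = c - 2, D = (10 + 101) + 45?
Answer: 1/25600 ≈ 3.9063e-5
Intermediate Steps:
D = 156 (D = 111 + 45 = 156)
x(c) = -2 + c
r = 1/160 (r = 1/((-2 + 6) + 156) = 1/(4 + 156) = 1/160 ≈ 0.0062500)
r² = (1/160)² = 1/25600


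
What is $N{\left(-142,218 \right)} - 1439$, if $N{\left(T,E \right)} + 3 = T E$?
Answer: $-32398$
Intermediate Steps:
$N{\left(T,E \right)} = -3 + E T$ ($N{\left(T,E \right)} = -3 + T E = -3 + E T$)
$N{\left(-142,218 \right)} - 1439 = \left(-3 + 218 \left(-142\right)\right) - 1439 = \left(-3 - 30956\right) - 1439 = -30959 - 1439 = -32398$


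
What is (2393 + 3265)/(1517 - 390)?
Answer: 246/49 ≈ 5.0204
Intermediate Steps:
(2393 + 3265)/(1517 - 390) = 5658/1127 = 5658*(1/1127) = 246/49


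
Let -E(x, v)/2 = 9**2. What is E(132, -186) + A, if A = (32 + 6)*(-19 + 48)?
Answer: 940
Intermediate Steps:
E(x, v) = -162 (E(x, v) = -2*9**2 = -2*81 = -162)
A = 1102 (A = 38*29 = 1102)
E(132, -186) + A = -162 + 1102 = 940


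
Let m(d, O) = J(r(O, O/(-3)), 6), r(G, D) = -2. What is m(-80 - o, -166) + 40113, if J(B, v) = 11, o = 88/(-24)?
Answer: 40124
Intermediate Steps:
o = -11/3 (o = 88*(-1/24) = -11/3 ≈ -3.6667)
m(d, O) = 11
m(-80 - o, -166) + 40113 = 11 + 40113 = 40124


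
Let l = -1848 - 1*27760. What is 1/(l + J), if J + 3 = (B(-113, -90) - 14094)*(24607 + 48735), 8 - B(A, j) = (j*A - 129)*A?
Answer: 1/82183128463 ≈ 1.2168e-11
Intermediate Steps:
B(A, j) = 8 - A*(-129 + A*j) (B(A, j) = 8 - (j*A - 129)*A = 8 - (A*j - 129)*A = 8 - (-129 + A*j)*A = 8 - A*(-129 + A*j))
l = -29608 (l = -1848 - 27760 = -29608)
J = 82183158071 (J = -3 + ((8 + 129*(-113) - 1*(-90)*(-113)²) - 14094)*(24607 + 48735) = -3 + ((8 - 14577 - 1*(-90)*12769) - 14094)*73342 = -3 + ((8 - 14577 + 1149210) - 14094)*73342 = -3 + (1134641 - 14094)*73342 = -3 + 1120547*73342 = -3 + 82183158074 = 82183158071)
1/(l + J) = 1/(-29608 + 82183158071) = 1/82183128463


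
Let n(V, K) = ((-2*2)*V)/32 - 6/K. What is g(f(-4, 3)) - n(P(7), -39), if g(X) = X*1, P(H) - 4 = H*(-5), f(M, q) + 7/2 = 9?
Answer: 153/104 ≈ 1.4712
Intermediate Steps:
f(M, q) = 11/2 (f(M, q) = -7/2 + 9 = 11/2)
P(H) = 4 - 5*H (P(H) = 4 + H*(-5) = 4 - 5*H)
g(X) = X
n(V, K) = -6/K - V/8 (n(V, K) = -4*V*(1/32) - 6/K = -V/8 - 6/K = -6/K - V/8)
g(f(-4, 3)) - n(P(7), -39) = 11/2 - (-6/(-39) - (4 - 5*7)/8) = 11/2 - (-6*(-1/39) - (4 - 35)/8) = 11/2 - (2/13 - ⅛*(-31)) = 11/2 - (2/13 + 31/8) = 11/2 - 1*419/104 = 11/2 - 419/104 = 153/104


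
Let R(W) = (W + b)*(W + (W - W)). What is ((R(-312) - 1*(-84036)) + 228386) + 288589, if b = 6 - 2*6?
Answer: 700227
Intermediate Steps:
b = -6 (b = 6 - 12 = -6)
R(W) = W*(-6 + W) (R(W) = (W - 6)*(W + (W - W)) = (-6 + W)*(W + 0) = (-6 + W)*W = W*(-6 + W))
((R(-312) - 1*(-84036)) + 228386) + 288589 = ((-312*(-6 - 312) - 1*(-84036)) + 228386) + 288589 = ((-312*(-318) + 84036) + 228386) + 288589 = ((99216 + 84036) + 228386) + 288589 = (183252 + 228386) + 288589 = 411638 + 288589 = 700227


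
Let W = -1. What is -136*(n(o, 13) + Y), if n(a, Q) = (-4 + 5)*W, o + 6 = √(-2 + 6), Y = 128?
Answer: -17272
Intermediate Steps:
o = -4 (o = -6 + √(-2 + 6) = -6 + √4 = -6 + 2 = -4)
n(a, Q) = -1 (n(a, Q) = (-4 + 5)*(-1) = 1*(-1) = -1)
-136*(n(o, 13) + Y) = -136*(-1 + 128) = -136*127 = -17272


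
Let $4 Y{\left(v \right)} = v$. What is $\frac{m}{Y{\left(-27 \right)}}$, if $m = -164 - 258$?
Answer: $\frac{1688}{27} \approx 62.518$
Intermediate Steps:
$Y{\left(v \right)} = \frac{v}{4}$
$m = -422$
$\frac{m}{Y{\left(-27 \right)}} = - \frac{422}{\frac{1}{4} \left(-27\right)} = - \frac{422}{- \frac{27}{4}} = \left(-422\right) \left(- \frac{4}{27}\right) = \frac{1688}{27}$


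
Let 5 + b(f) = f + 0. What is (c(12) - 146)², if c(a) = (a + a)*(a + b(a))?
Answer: 96100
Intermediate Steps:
b(f) = -5 + f (b(f) = -5 + (f + 0) = -5 + f)
c(a) = 2*a*(-5 + 2*a) (c(a) = (a + a)*(a + (-5 + a)) = (2*a)*(-5 + 2*a) = 2*a*(-5 + 2*a))
(c(12) - 146)² = (2*12*(-5 + 2*12) - 146)² = (2*12*(-5 + 24) - 146)² = (2*12*19 - 146)² = (456 - 146)² = 310² = 96100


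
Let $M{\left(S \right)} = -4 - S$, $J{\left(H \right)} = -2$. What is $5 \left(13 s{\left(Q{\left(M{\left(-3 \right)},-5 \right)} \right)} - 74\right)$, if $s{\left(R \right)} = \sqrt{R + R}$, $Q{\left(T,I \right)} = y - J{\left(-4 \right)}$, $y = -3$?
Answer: $-370 + 65 i \sqrt{2} \approx -370.0 + 91.924 i$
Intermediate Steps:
$Q{\left(T,I \right)} = -1$ ($Q{\left(T,I \right)} = -3 - -2 = -3 + 2 = -1$)
$s{\left(R \right)} = \sqrt{2} \sqrt{R}$ ($s{\left(R \right)} = \sqrt{2 R} = \sqrt{2} \sqrt{R}$)
$5 \left(13 s{\left(Q{\left(M{\left(-3 \right)},-5 \right)} \right)} - 74\right) = 5 \left(13 \sqrt{2} \sqrt{-1} - 74\right) = 5 \left(13 \sqrt{2} i - 74\right) = 5 \left(13 i \sqrt{2} - 74\right) = 5 \left(-74 + 13 i \sqrt{2}\right) = -370 + 65 i \sqrt{2}$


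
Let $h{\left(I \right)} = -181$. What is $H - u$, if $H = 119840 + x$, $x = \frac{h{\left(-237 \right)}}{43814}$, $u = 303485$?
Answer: $- \frac{8046222211}{43814} \approx -1.8365 \cdot 10^{5}$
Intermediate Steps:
$x = - \frac{181}{43814} \approx -0.0041311$
$H = \frac{5250669579}{43814}$ ($H = 119840 - \frac{181}{43814} = \frac{5250669579}{43814} \approx 1.1984 \cdot 10^{5}$)
$H - u = \frac{5250669579}{43814} - 303485 = - \frac{8046222211}{43814}$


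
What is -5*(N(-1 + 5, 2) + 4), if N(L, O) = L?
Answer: -40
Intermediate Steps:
-5*(N(-1 + 5, 2) + 4) = -5*((-1 + 5) + 4) = -5*(4 + 4) = -5*8 = -40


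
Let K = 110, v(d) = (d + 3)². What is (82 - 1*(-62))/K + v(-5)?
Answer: 292/55 ≈ 5.3091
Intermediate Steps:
v(d) = (3 + d)²
(82 - 1*(-62))/K + v(-5) = (82 - 1*(-62))/110 + (3 - 5)² = (82 + 62)*(1/110) + (-2)² = 144*(1/110) + 4 = 72/55 + 4 = 292/55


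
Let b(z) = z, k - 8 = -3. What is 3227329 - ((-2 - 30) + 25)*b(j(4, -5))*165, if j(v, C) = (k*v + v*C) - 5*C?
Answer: 3256204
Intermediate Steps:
k = 5 (k = 8 - 3 = 5)
j(v, C) = -5*C + 5*v + C*v (j(v, C) = (5*v + v*C) - 5*C = (5*v + C*v) - 5*C = -5*C + 5*v + C*v)
3227329 - ((-2 - 30) + 25)*b(j(4, -5))*165 = 3227329 - ((-2 - 30) + 25)*(-5*(-5) + 5*4 - 5*4)*165 = 3227329 - (-32 + 25)*(25 + 20 - 20)*165 = 3227329 - (-7*25)*165 = 3227329 - (-175)*165 = 3227329 - 1*(-28875) = 3227329 + 28875 = 3256204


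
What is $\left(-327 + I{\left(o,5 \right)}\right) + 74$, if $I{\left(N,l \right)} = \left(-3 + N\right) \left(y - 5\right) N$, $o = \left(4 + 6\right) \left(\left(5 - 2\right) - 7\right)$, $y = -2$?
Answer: $-12293$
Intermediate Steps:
$o = -40$ ($o = 10 \left(\left(5 - 2\right) - 7\right) = 10 \left(3 - 7\right) = 10 \left(-4\right) = -40$)
$I{\left(N,l \right)} = N \left(21 - 7 N\right)$ ($I{\left(N,l \right)} = \left(-3 + N\right) \left(-2 - 5\right) N = \left(-3 + N\right) \left(-7\right) N = \left(21 - 7 N\right) N = N \left(21 - 7 N\right)$)
$\left(-327 + I{\left(o,5 \right)}\right) + 74 = \left(-327 + 7 \left(-40\right) \left(3 - -40\right)\right) + 74 = \left(-327 + 7 \left(-40\right) \left(3 + 40\right)\right) + 74 = \left(-327 + 7 \left(-40\right) 43\right) + 74 = \left(-327 - 12040\right) + 74 = -12367 + 74 = -12293$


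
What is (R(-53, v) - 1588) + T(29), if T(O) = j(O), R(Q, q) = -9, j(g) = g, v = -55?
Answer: -1568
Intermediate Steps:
T(O) = O
(R(-53, v) - 1588) + T(29) = (-9 - 1588) + 29 = -1597 + 29 = -1568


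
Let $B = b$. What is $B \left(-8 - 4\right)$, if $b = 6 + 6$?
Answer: $-144$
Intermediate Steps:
$b = 12$
$B = 12$
$B \left(-8 - 4\right) = 12 \left(-8 - 4\right) = 12 \left(-12\right) = -144$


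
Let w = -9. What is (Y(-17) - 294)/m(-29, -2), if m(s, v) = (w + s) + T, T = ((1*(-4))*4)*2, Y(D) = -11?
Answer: 61/14 ≈ 4.3571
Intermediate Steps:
T = -32 (T = -4*4*2 = -16*2 = -32)
m(s, v) = -41 + s (m(s, v) = (-9 + s) - 32 = -41 + s)
(Y(-17) - 294)/m(-29, -2) = (-11 - 294)/(-41 - 29) = -305/(-70) = -305*(-1/70) = 61/14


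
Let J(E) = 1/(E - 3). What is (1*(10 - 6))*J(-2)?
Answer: -⅘ ≈ -0.80000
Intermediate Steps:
J(E) = 1/(-3 + E)
(1*(10 - 6))*J(-2) = (1*(10 - 6))/(-3 - 2) = (1*4)/(-5) = 4*(-⅕) = -⅘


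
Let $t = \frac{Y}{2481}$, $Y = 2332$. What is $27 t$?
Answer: $\frac{20988}{827} \approx 25.378$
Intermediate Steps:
$t = \frac{2332}{2481} \approx 0.93994$
$27 t = 27 \cdot \frac{2332}{2481} = \frac{20988}{827}$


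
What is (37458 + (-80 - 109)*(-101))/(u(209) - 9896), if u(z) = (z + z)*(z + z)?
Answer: 56547/164828 ≈ 0.34307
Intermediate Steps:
u(z) = 4*z² (u(z) = (2*z)*(2*z) = 4*z²)
(37458 + (-80 - 109)*(-101))/(u(209) - 9896) = (37458 + (-80 - 109)*(-101))/(4*209² - 9896) = (37458 - 189*(-101))/(4*43681 - 9896) = (37458 + 19089)/(174724 - 9896) = 56547/164828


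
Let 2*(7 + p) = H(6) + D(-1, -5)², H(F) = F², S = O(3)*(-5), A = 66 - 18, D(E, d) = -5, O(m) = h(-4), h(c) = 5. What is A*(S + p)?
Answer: -72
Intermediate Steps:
O(m) = 5
A = 48
S = -25 (S = 5*(-5) = -25)
p = 47/2 (p = -7 + (6² + (-5)²)/2 = -7 + (36 + 25)/2 = -7 + (½)*61 = -7 + 61/2 = 47/2 ≈ 23.500)
A*(S + p) = 48*(-25 + 47/2) = 48*(-3/2) = -72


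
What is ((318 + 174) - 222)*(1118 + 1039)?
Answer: 582390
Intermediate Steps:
((318 + 174) - 222)*(1118 + 1039) = (492 - 222)*2157 = 270*2157 = 582390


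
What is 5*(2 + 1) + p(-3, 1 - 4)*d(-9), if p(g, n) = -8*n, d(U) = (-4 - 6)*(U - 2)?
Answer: 2655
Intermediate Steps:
d(U) = 20 - 10*U (d(U) = -10*(-2 + U) = 20 - 10*U)
5*(2 + 1) + p(-3, 1 - 4)*d(-9) = 5*(2 + 1) + (-8*(1 - 4))*(20 - 10*(-9)) = 5*3 + (-8*(-3))*(20 + 90) = 15 + 24*110 = 15 + 2640 = 2655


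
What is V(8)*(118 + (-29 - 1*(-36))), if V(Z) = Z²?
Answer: 8000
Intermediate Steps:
V(8)*(118 + (-29 - 1*(-36))) = 8²*(118 + (-29 - 1*(-36))) = 64*(118 + (-29 + 36)) = 64*(118 + 7) = 64*125 = 8000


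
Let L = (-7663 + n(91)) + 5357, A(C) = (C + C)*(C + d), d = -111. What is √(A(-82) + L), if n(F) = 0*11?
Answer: √29346 ≈ 171.31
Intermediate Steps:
n(F) = 0
A(C) = 2*C*(-111 + C) (A(C) = (C + C)*(C - 111) = (2*C)*(-111 + C) = 2*C*(-111 + C))
L = -2306 (L = (-7663 + 0) + 5357 = -7663 + 5357 = -2306)
√(A(-82) + L) = √(2*(-82)*(-111 - 82) - 2306) = √(2*(-82)*(-193) - 2306) = √(31652 - 2306) = √29346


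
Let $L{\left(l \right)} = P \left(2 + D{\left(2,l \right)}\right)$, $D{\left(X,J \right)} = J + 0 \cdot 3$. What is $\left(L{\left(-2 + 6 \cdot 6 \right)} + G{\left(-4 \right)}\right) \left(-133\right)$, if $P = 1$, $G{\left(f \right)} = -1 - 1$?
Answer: $-4522$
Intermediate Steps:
$G{\left(f \right)} = -2$
$D{\left(X,J \right)} = J$ ($D{\left(X,J \right)} = J + 0 = J$)
$L{\left(l \right)} = 2 + l$ ($L{\left(l \right)} = 1 \left(2 + l\right) = 2 + l$)
$\left(L{\left(-2 + 6 \cdot 6 \right)} + G{\left(-4 \right)}\right) \left(-133\right) = \left(\left(2 + \left(-2 + 6 \cdot 6\right)\right) - 2\right) \left(-133\right) = \left(\left(2 + \left(-2 + 36\right)\right) - 2\right) \left(-133\right) = \left(\left(2 + 34\right) - 2\right) \left(-133\right) = \left(36 - 2\right) \left(-133\right) = 34 \left(-133\right) = -4522$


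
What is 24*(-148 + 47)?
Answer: -2424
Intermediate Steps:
24*(-148 + 47) = 24*(-101) = -2424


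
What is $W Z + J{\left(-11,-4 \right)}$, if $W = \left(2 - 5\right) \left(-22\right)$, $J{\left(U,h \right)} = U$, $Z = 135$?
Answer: $8899$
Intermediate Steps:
$W = 66$ ($W = \left(2 - 5\right) \left(-22\right) = \left(-3\right) \left(-22\right) = 66$)
$W Z + J{\left(-11,-4 \right)} = 66 \cdot 135 - 11 = 8910 - 11 = 8899$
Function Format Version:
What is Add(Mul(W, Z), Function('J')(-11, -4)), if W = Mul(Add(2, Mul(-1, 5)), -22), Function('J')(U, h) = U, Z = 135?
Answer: 8899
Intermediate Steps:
W = 66 (W = Mul(Add(2, -5), -22) = Mul(-3, -22) = 66)
Add(Mul(W, Z), Function('J')(-11, -4)) = Add(Mul(66, 135), -11) = Add(8910, -11) = 8899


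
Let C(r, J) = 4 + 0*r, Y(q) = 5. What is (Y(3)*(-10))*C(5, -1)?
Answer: -200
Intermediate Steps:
C(r, J) = 4 (C(r, J) = 4 + 0 = 4)
(Y(3)*(-10))*C(5, -1) = (5*(-10))*4 = -50*4 = -200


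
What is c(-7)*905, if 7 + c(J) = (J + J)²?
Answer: 171045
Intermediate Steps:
c(J) = -7 + 4*J² (c(J) = -7 + (J + J)² = -7 + (2*J)² = -7 + 4*J²)
c(-7)*905 = (-7 + 4*(-7)²)*905 = (-7 + 4*49)*905 = (-7 + 196)*905 = 189*905 = 171045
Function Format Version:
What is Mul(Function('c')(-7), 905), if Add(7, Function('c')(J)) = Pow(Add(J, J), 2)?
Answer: 171045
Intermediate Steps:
Function('c')(J) = Add(-7, Mul(4, Pow(J, 2))) (Function('c')(J) = Add(-7, Pow(Add(J, J), 2)) = Add(-7, Pow(Mul(2, J), 2)) = Add(-7, Mul(4, Pow(J, 2))))
Mul(Function('c')(-7), 905) = Mul(Add(-7, Mul(4, Pow(-7, 2))), 905) = Mul(Add(-7, Mul(4, 49)), 905) = Mul(Add(-7, 196), 905) = Mul(189, 905) = 171045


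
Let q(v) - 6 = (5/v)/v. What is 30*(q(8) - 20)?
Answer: -13365/32 ≈ -417.66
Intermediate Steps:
q(v) = 6 + 5/v² (q(v) = 6 + (5/v)/v = 6 + 5/v²)
30*(q(8) - 20) = 30*((6 + 5/8²) - 20) = 30*((6 + 5*(1/64)) - 20) = 30*((6 + 5/64) - 20) = 30*(389/64 - 20) = 30*(-891/64) = -13365/32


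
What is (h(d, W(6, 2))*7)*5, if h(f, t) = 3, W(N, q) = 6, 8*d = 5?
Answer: 105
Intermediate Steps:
d = 5/8 (d = (1/8)*5 = 5/8 ≈ 0.62500)
(h(d, W(6, 2))*7)*5 = (3*7)*5 = 21*5 = 105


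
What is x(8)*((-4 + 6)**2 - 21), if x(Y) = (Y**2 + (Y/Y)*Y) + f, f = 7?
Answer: -1343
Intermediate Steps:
x(Y) = 7 + Y + Y**2 (x(Y) = (Y**2 + (Y/Y)*Y) + 7 = (Y**2 + 1*Y) + 7 = (Y**2 + Y) + 7 = (Y + Y**2) + 7 = 7 + Y + Y**2)
x(8)*((-4 + 6)**2 - 21) = (7 + 8 + 8**2)*((-4 + 6)**2 - 21) = (7 + 8 + 64)*(2**2 - 21) = 79*(4 - 21) = 79*(-17) = -1343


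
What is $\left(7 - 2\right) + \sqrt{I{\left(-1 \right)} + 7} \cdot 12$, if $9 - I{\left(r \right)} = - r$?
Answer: $5 + 12 \sqrt{15} \approx 51.476$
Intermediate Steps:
$I{\left(r \right)} = 9 + r$ ($I{\left(r \right)} = 9 - - r = 9 + r$)
$\left(7 - 2\right) + \sqrt{I{\left(-1 \right)} + 7} \cdot 12 = \left(7 - 2\right) + \sqrt{\left(9 - 1\right) + 7} \cdot 12 = 5 + \sqrt{8 + 7} \cdot 12 = 5 + \sqrt{15} \cdot 12 = 5 + 12 \sqrt{15}$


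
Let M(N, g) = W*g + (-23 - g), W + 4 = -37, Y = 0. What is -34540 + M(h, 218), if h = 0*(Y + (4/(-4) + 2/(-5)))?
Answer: -43719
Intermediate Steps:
W = -41 (W = -4 - 37 = -41)
h = 0 (h = 0*(0 + (4/(-4) + 2/(-5))) = 0*(0 + (4*(-¼) + 2*(-⅕))) = 0*(0 + (-1 - ⅖)) = 0*(0 - 7/5) = 0*(-7/5) = 0)
M(N, g) = -23 - 42*g (M(N, g) = -41*g + (-23 - g) = -23 - 42*g)
-34540 + M(h, 218) = -34540 + (-23 - 42*218) = -34540 + (-23 - 9156) = -34540 - 9179 = -43719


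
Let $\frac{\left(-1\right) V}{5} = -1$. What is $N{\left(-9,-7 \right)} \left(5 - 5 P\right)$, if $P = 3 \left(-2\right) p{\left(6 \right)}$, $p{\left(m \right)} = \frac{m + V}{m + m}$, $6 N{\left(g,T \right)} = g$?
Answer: $- \frac{195}{4} \approx -48.75$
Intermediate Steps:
$V = 5$ ($V = \left(-5\right) \left(-1\right) = 5$)
$N{\left(g,T \right)} = \frac{g}{6}$
$p{\left(m \right)} = \frac{5 + m}{2 m}$ ($p{\left(m \right)} = \frac{m + 5}{m + m} = \frac{5 + m}{2 m}$)
$P = - \frac{11}{2}$ ($P = 3 \left(-2\right) \frac{5 + 6}{2 \cdot 6} = - 6 \cdot \frac{1}{2} \cdot \frac{1}{6} \cdot 11 = \left(-6\right) \frac{11}{12} = - \frac{11}{2} \approx -5.5$)
$N{\left(-9,-7 \right)} \left(5 - 5 P\right) = \frac{1}{6} \left(-9\right) \left(5 - - \frac{55}{2}\right) = - \frac{3 \left(5 + \frac{55}{2}\right)}{2} = \left(- \frac{3}{2}\right) \frac{65}{2} = - \frac{195}{4}$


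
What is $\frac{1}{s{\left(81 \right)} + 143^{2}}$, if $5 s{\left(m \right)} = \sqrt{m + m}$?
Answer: $\frac{511225}{10454039863} - \frac{45 \sqrt{2}}{10454039863} \approx 4.8896 \cdot 10^{-5}$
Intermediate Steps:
$s{\left(m \right)} = \frac{\sqrt{2} \sqrt{m}}{5}$ ($s{\left(m \right)} = \frac{\sqrt{m + m}}{5} = \frac{\sqrt{2 m}}{5} = \frac{\sqrt{2} \sqrt{m}}{5}$)
$\frac{1}{s{\left(81 \right)} + 143^{2}} = \frac{1}{\frac{\sqrt{2} \sqrt{81}}{5} + 143^{2}} = \frac{1}{\frac{1}{5} \sqrt{2} \cdot 9 + 20449} = \frac{1}{\frac{9 \sqrt{2}}{5} + 20449} = \frac{1}{20449 + \frac{9 \sqrt{2}}{5}}$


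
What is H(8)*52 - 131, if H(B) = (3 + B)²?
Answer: 6161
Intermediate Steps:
H(8)*52 - 131 = (3 + 8)²*52 - 131 = 11²*52 - 131 = 121*52 - 131 = 6292 - 131 = 6161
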